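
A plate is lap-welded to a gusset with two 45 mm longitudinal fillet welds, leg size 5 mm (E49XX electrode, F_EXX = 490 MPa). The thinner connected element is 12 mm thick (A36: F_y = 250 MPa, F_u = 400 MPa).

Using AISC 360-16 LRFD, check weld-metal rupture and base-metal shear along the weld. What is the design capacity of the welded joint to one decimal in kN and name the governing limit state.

70.2 kN (weld metal governs)

Weld metal: throat = 0.707×5 = 3.535 mm, L = 2×45 = 90 mm. φR_n = 0.75 × 0.6 × 490 × 3.535 × 90 = 70.2 kN.
Base metal shear (12 mm plate): yield φR_n = 1.0×0.6×250×12×90 = 162.0 kN; rupture φR_n = 0.75×0.6×400×12×90 = 194.4 kN; take 162.0 kN (yield).
Governing: min(70.2, 162.0) = 70.2 kN → weld metal.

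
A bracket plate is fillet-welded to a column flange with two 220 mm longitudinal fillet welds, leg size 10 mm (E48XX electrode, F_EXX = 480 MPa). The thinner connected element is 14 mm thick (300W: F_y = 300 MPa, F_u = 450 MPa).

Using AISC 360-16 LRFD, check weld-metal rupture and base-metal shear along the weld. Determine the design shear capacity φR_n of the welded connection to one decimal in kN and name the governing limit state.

Weld metal: throat = 0.707×10 = 7.07 mm, L = 2×220 = 440 mm. φR_n = 0.75 × 0.6 × 480 × 7.07 × 440 = 671.9 kN.
Base metal shear (14 mm plate): yield φR_n = 1.0×0.6×300×14×440 = 1108.8 kN; rupture φR_n = 0.75×0.6×450×14×440 = 1247.4 kN; take 1108.8 kN (yield).
Governing: min(671.9, 1108.8) = 671.9 kN → weld metal.

671.9 kN (weld metal governs)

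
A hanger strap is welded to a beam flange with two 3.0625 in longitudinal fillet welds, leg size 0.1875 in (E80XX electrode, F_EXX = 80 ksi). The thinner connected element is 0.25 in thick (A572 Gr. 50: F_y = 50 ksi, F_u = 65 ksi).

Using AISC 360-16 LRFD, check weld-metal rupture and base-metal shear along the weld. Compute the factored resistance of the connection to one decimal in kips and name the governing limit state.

29.2 kips (weld metal governs)

Weld metal: throat = 0.707×0.1875 = 0.13256 in, L = 2×3.0625 = 6.125 in. φR_n = 0.75 × 0.6 × 80 × 0.13256 × 6.125 = 29.2 kips.
Base metal shear (0.25 in plate): yield φR_n = 1.0×0.6×50×0.25×6.125 = 45.9 kips; rupture φR_n = 0.75×0.6×65×0.25×6.125 = 44.8 kips; take 44.8 kips (rupture).
Governing: min(29.2, 44.8) = 29.2 kips → weld metal.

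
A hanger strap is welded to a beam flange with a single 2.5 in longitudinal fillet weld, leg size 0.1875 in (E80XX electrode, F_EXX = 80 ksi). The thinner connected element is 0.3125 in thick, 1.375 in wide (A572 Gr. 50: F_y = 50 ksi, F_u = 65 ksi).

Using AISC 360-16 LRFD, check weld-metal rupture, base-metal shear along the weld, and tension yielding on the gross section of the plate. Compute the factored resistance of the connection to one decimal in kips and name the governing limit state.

Weld metal: throat = 0.707×0.1875 = 0.13256 in, L = 2.5 in. φR_n = 0.75 × 0.6 × 80 × 0.13256 × 2.5 = 11.9 kips.
Base metal shear (0.3125 in plate): yield φR_n = 1.0×0.6×50×0.3125×2.5 = 23.4 kips; rupture φR_n = 0.75×0.6×65×0.3125×2.5 = 22.9 kips; take 22.9 kips (rupture).
Tension yield (gross): A_g = 1.375×0.3125 = 0.42969 in². φR_n = 0.90 × 50 × 0.42969 = 19.3 kips.
Governing: min(11.9, 22.9, 19.3) = 11.9 kips → weld metal.

11.9 kips (weld metal governs)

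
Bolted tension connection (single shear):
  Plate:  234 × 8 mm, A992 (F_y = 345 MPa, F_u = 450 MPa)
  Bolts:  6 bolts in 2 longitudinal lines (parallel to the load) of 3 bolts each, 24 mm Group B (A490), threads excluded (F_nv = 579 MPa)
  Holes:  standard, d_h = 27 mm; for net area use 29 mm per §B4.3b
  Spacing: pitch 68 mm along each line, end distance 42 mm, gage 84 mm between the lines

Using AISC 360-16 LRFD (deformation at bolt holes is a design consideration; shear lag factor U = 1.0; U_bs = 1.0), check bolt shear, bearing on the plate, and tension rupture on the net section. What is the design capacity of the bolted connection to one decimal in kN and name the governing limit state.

Bolt shear: A_b = π(24)²/4 = 452.39 mm². φR_n = 0.75 × 579 × 452.39 × 6 × 1 = 1178.7 kN.
Bearing (8 mm plate, F_u = 450 MPa): end bolts L_c = 42 − 27/2 = 28.5, R_n = min(1.2×28.5×8×450, 2.4×24×8×450) = 123.12 kN/bolt; interior L_c = 68 − 27 = 41, R_n = 177.12 kN/bolt. φR_n = 0.75 × (2×123.12 + 4×177.12) = 716.0 kN.
Tension rupture (net): A_n = (234 − 2×29)×8 = 1408 mm² (U = 1.0, A_e = A_n). φR_n = 0.75 × 450 × 1408 = 475.2 kN.
Governing: min(1178.7, 716.0, 475.2) = 475.2 kN → net-section rupture.

475.2 kN (net-section rupture governs)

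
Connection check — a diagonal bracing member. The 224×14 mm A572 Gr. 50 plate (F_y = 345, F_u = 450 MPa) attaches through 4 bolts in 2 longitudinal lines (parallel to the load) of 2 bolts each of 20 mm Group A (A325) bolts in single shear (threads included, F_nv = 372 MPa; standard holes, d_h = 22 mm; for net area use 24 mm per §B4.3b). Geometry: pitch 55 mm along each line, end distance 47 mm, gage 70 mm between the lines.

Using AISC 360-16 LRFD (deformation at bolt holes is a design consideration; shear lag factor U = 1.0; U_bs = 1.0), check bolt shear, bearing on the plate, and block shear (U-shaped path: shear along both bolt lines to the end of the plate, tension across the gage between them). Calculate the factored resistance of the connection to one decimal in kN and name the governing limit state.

350.6 kN (bolt shear governs)

Bolt shear: A_b = π(20)²/4 = 314.16 mm². φR_n = 0.75 × 372 × 314.16 × 4 × 1 = 350.6 kN.
Bearing (14 mm plate, F_u = 450 MPa): end bolts L_c = 47 − 22/2 = 36, R_n = min(1.2×36×14×450, 2.4×20×14×450) = 272.16 kN/bolt; interior L_c = 55 − 22 = 33, R_n = 249.48 kN/bolt. φR_n = 0.75 × (2×272.16 + 2×249.48) = 782.5 kN.
Block shear: shear path 2×[47+1×55] = 2×102 mm, A_gv = 2856, A_nv = 2×(102 − 1.5×24)×14 = 1848 mm²; tension across gage: (70 − 1×24)×14 = 644 mm². R_n = min(0.6×450×1848, 0.6×345×2856) + 1.0×450×644 = min(498.96, 591.19) + 289.8 = 788.76 kN. φR_n = 0.75 × 788.76 = 591.6 kN.
Governing: min(350.6, 782.5, 591.6) = 350.6 kN → bolt shear.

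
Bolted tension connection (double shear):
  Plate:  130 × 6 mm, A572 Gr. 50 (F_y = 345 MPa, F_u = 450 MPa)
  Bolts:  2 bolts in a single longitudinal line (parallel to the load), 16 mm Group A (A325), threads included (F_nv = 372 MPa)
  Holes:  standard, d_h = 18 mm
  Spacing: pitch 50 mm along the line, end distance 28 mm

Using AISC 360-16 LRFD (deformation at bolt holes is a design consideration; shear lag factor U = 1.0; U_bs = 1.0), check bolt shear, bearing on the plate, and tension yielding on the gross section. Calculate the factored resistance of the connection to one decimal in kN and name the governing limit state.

123.9 kN (bearing governs)

Bolt shear: A_b = π(16)²/4 = 201.06 mm². φR_n = 0.75 × 372 × 201.06 × 2 × 2 = 224.4 kN.
Bearing (6 mm plate, F_u = 450 MPa): end bolts L_c = 28 − 18/2 = 19, R_n = min(1.2×19×6×450, 2.4×16×6×450) = 61.56 kN/bolt; interior L_c = 50 − 18 = 32, R_n = 103.68 kN/bolt. φR_n = 0.75 × (1×61.56 + 1×103.68) = 123.9 kN.
Tension yield (gross): A_g = 130×6 = 780 mm². φR_n = 0.90 × 345 × 780 = 242.2 kN.
Governing: min(224.4, 123.9, 242.2) = 123.9 kN → bearing.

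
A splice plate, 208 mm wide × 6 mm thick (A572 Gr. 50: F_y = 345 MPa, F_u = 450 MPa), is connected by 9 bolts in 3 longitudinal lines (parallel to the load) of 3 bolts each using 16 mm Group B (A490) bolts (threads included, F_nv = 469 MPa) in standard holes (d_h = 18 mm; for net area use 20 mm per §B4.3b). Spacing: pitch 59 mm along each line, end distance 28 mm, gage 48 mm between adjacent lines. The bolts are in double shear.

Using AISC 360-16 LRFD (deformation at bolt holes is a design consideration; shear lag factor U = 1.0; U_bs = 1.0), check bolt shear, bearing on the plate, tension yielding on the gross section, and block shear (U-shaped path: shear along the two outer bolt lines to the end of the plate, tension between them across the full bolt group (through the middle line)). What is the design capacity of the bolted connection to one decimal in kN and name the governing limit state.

346.7 kN (block shear governs)

Bolt shear: A_b = π(16)²/4 = 201.06 mm². φR_n = 0.75 × 469 × 201.06 × 9 × 2 = 1273.0 kN.
Bearing (6 mm plate, F_u = 450 MPa): end bolts L_c = 28 − 18/2 = 19, R_n = min(1.2×19×6×450, 2.4×16×6×450) = 61.56 kN/bolt; interior L_c = 59 − 18 = 41, R_n = 103.68 kN/bolt. φR_n = 0.75 × (3×61.56 + 6×103.68) = 605.1 kN.
Tension yield (gross): A_g = 208×6 = 1248 mm². φR_n = 0.90 × 345 × 1248 = 387.5 kN.
Block shear: shear path 2×[28+2×59] = 2×146 mm, A_gv = 1752, A_nv = 2×(146 − 2.5×20)×6 = 1152 mm²; tension across gage: (96 − 2×20)×6 = 336 mm². R_n = min(0.6×450×1152, 0.6×345×1752) + 1.0×450×336 = min(311.04, 362.66) + 151.2 = 462.24 kN. φR_n = 0.75 × 462.24 = 346.7 kN.
Governing: min(1273.0, 605.1, 387.5, 346.7) = 346.7 kN → block shear.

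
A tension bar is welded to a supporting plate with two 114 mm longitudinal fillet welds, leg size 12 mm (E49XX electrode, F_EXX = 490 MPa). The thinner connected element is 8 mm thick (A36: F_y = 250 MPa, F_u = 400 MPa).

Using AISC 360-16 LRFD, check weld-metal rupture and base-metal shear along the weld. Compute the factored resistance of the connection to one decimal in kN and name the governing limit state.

273.6 kN (base-metal shear governs)

Weld metal: throat = 0.707×12 = 8.484 mm, L = 2×114 = 228 mm. φR_n = 0.75 × 0.6 × 490 × 8.484 × 228 = 426.5 kN.
Base metal shear (8 mm plate): yield φR_n = 1.0×0.6×250×8×228 = 273.6 kN; rupture φR_n = 0.75×0.6×400×8×228 = 328.3 kN; take 273.6 kN (yield).
Governing: min(426.5, 273.6) = 273.6 kN → base-metal shear.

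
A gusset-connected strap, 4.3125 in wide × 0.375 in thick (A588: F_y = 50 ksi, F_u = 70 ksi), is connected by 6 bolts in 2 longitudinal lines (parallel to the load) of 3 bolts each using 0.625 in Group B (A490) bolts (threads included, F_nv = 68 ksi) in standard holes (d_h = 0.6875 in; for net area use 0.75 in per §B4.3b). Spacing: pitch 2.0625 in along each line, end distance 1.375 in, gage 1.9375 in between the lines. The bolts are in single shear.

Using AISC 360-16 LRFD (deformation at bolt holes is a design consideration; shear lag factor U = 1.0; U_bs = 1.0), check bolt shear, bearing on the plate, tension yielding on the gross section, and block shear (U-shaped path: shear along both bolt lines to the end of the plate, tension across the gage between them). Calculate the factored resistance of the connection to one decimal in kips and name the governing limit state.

Bolt shear: A_b = π(0.625)²/4 = 0.3068 in². φR_n = 0.75 × 68 × 0.3068 × 6 × 1 = 93.9 kips.
Bearing (0.375 in plate, F_u = 70 ksi): end bolts L_c = 1.375 − 0.6875/2 = 1.03125, R_n = min(1.2×1.03125×0.375×70, 2.4×0.625×0.375×70) = 32.484 kips/bolt; interior L_c = 2.0625 − 0.6875 = 1.375, R_n = 39.375 kips/bolt. φR_n = 0.75 × (2×32.484 + 4×39.375) = 166.9 kips.
Tension yield (gross): A_g = 4.3125×0.375 = 1.6172 in². φR_n = 0.90 × 50 × 1.6172 = 72.8 kips.
Block shear: shear path 2×[1.375+2×2.0625] = 2×5.5 in, A_gv = 4.125, A_nv = 2×(5.5 − 2.5×0.75)×0.375 = 2.7188 in²; tension across gage: (1.9375 − 1×0.75)×0.375 = 0.44531 in². R_n = min(0.6×70×2.7188, 0.6×50×4.125) + 1.0×70×0.44531 = min(114.19, 123.75) + 31.172 = 145.36 kips. φR_n = 0.75 × 145.36 = 109.0 kips.
Governing: min(93.9, 166.9, 72.8, 109.0) = 72.8 kips → gross-section yield.

72.8 kips (gross-section yield governs)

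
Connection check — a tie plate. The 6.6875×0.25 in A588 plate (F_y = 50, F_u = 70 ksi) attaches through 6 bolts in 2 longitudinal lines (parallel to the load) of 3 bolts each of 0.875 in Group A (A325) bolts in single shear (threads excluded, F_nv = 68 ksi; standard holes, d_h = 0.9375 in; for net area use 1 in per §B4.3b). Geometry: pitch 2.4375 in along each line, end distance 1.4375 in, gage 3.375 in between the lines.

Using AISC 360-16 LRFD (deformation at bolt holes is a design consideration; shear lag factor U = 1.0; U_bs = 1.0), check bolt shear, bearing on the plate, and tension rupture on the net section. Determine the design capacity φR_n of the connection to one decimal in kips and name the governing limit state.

61.5 kips (net-section rupture governs)

Bolt shear: A_b = π(0.875)²/4 = 0.60132 in². φR_n = 0.75 × 68 × 0.60132 × 6 × 1 = 184.0 kips.
Bearing (0.25 in plate, F_u = 70 ksi): end bolts L_c = 1.4375 − 0.9375/2 = 0.96875, R_n = min(1.2×0.96875×0.25×70, 2.4×0.875×0.25×70) = 20.344 kips/bolt; interior L_c = 2.4375 − 0.9375 = 1.5, R_n = 31.5 kips/bolt. φR_n = 0.75 × (2×20.344 + 4×31.5) = 125.0 kips.
Tension rupture (net): A_n = (6.6875 − 2×1)×0.25 = 1.1719 in² (U = 1.0, A_e = A_n). φR_n = 0.75 × 70 × 1.1719 = 61.5 kips.
Governing: min(184.0, 125.0, 61.5) = 61.5 kips → net-section rupture.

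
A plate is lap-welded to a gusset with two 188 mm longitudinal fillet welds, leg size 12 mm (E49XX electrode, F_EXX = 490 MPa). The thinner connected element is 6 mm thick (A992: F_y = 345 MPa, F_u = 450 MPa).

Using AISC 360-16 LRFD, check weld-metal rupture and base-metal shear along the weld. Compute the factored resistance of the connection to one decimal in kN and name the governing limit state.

Weld metal: throat = 0.707×12 = 8.484 mm, L = 2×188 = 376 mm. φR_n = 0.75 × 0.6 × 490 × 8.484 × 376 = 703.4 kN.
Base metal shear (6 mm plate): yield φR_n = 1.0×0.6×345×6×376 = 467.0 kN; rupture φR_n = 0.75×0.6×450×6×376 = 456.8 kN; take 456.8 kN (rupture).
Governing: min(703.4, 456.8) = 456.8 kN → base-metal shear.

456.8 kN (base-metal shear governs)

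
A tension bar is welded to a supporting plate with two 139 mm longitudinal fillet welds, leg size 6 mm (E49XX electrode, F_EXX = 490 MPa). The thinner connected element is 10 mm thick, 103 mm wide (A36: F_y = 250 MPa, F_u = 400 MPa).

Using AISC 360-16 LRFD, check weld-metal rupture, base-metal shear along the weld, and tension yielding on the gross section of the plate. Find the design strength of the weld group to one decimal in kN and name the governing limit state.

Weld metal: throat = 0.707×6 = 4.242 mm, L = 2×139 = 278 mm. φR_n = 0.75 × 0.6 × 490 × 4.242 × 278 = 260.0 kN.
Base metal shear (10 mm plate): yield φR_n = 1.0×0.6×250×10×278 = 417.0 kN; rupture φR_n = 0.75×0.6×400×10×278 = 500.4 kN; take 417.0 kN (yield).
Tension yield (gross): A_g = 103×10 = 1030 mm². φR_n = 0.90 × 250 × 1030 = 231.8 kN.
Governing: min(260.0, 417.0, 231.8) = 231.8 kN → gross-section yield.

231.8 kN (gross-section yield governs)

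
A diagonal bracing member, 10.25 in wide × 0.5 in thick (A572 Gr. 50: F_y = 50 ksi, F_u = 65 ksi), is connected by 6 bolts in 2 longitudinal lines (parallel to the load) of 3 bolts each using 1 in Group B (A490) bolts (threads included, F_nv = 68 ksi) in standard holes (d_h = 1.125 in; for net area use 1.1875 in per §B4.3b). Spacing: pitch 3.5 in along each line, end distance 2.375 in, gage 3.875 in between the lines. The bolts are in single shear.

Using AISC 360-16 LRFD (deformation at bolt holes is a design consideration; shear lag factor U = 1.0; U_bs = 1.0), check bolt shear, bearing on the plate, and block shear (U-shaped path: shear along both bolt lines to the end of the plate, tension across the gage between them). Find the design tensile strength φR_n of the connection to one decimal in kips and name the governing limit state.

Bolt shear: A_b = π(1)²/4 = 0.7854 in². φR_n = 0.75 × 68 × 0.7854 × 6 × 1 = 240.3 kips.
Bearing (0.5 in plate, F_u = 65 ksi): end bolts L_c = 2.375 − 1.125/2 = 1.8125, R_n = min(1.2×1.8125×0.5×65, 2.4×1×0.5×65) = 70.688 kips/bolt; interior L_c = 3.5 − 1.125 = 2.375, R_n = 78 kips/bolt. φR_n = 0.75 × (2×70.688 + 4×78) = 340.0 kips.
Block shear: shear path 2×[2.375+2×3.5] = 2×9.375 in, A_gv = 9.375, A_nv = 2×(9.375 − 2.5×1.1875)×0.5 = 6.4063 in²; tension across gage: (3.875 − 1×1.1875)×0.5 = 1.3438 in². R_n = min(0.6×65×6.4063, 0.6×50×9.375) + 1.0×65×1.3438 = min(249.85, 281.25) + 87.347 = 337.2 kips. φR_n = 0.75 × 337.2 = 252.9 kips.
Governing: min(240.3, 340.0, 252.9) = 240.3 kips → bolt shear.

240.3 kips (bolt shear governs)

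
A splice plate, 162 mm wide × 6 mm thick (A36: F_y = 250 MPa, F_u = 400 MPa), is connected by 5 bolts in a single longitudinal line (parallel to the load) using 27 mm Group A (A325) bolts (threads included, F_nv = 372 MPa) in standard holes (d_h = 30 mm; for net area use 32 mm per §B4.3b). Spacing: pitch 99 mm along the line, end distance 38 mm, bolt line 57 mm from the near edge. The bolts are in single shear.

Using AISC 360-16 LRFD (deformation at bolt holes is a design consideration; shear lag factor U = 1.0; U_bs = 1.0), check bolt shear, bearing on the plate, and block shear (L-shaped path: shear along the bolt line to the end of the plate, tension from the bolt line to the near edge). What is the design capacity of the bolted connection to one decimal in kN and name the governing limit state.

366.8 kN (block shear governs)

Bolt shear: A_b = π(27)²/4 = 572.56 mm². φR_n = 0.75 × 372 × 572.56 × 5 × 1 = 798.7 kN.
Bearing (6 mm plate, F_u = 400 MPa): end bolts L_c = 38 − 30/2 = 23, R_n = min(1.2×23×6×400, 2.4×27×6×400) = 66.24 kN/bolt; interior L_c = 99 − 30 = 69, R_n = 155.52 kN/bolt. φR_n = 0.75 × (1×66.24 + 4×155.52) = 516.2 kN.
Block shear: shear path 1×[38+4×99] = 1×434 mm, A_gv = 2604, A_nv = 1×(434 − 4.5×32)×6 = 1740 mm²; tension to near edge: (57 − 0.5×32)×6 = 246 mm². R_n = min(0.6×400×1740, 0.6×250×2604) + 1.0×400×246 = min(417.6, 390.6) + 98.4 = 489 kN. φR_n = 0.75 × 489 = 366.8 kN.
Governing: min(798.7, 516.2, 366.8) = 366.8 kN → block shear.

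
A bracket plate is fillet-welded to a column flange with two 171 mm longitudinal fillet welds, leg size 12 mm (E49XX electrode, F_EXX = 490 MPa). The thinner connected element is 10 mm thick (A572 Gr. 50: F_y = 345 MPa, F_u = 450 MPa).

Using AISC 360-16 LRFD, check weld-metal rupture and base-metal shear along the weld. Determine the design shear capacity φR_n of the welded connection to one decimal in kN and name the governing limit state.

639.8 kN (weld metal governs)

Weld metal: throat = 0.707×12 = 8.484 mm, L = 2×171 = 342 mm. φR_n = 0.75 × 0.6 × 490 × 8.484 × 342 = 639.8 kN.
Base metal shear (10 mm plate): yield φR_n = 1.0×0.6×345×10×342 = 707.9 kN; rupture φR_n = 0.75×0.6×450×10×342 = 692.6 kN; take 692.6 kN (rupture).
Governing: min(639.8, 692.6) = 639.8 kN → weld metal.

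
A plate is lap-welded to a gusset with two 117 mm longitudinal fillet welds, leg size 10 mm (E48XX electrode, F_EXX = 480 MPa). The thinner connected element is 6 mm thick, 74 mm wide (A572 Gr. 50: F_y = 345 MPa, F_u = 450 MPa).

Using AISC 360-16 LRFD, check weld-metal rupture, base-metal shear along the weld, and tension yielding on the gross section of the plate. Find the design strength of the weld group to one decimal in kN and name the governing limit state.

Weld metal: throat = 0.707×10 = 7.07 mm, L = 2×117 = 234 mm. φR_n = 0.75 × 0.6 × 480 × 7.07 × 234 = 357.3 kN.
Base metal shear (6 mm plate): yield φR_n = 1.0×0.6×345×6×234 = 290.6 kN; rupture φR_n = 0.75×0.6×450×6×234 = 284.3 kN; take 284.3 kN (rupture).
Tension yield (gross): A_g = 74×6 = 444 mm². φR_n = 0.90 × 345 × 444 = 137.9 kN.
Governing: min(357.3, 284.3, 137.9) = 137.9 kN → gross-section yield.

137.9 kN (gross-section yield governs)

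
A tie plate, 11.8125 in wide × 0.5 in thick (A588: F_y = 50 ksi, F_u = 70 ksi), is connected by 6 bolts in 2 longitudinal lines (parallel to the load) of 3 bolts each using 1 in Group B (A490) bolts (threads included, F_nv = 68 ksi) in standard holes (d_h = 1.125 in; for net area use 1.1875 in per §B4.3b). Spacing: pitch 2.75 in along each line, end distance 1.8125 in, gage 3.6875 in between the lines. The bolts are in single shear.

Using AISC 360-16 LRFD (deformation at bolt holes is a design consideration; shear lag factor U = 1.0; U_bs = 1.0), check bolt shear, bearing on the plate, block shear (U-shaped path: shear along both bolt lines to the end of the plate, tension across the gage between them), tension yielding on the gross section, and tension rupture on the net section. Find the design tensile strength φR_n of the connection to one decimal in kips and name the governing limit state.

Bolt shear: A_b = π(1)²/4 = 0.7854 in². φR_n = 0.75 × 68 × 0.7854 × 6 × 1 = 240.3 kips.
Bearing (0.5 in plate, F_u = 70 ksi): end bolts L_c = 1.8125 − 1.125/2 = 1.25, R_n = min(1.2×1.25×0.5×70, 2.4×1×0.5×70) = 52.5 kips/bolt; interior L_c = 2.75 − 1.125 = 1.625, R_n = 68.25 kips/bolt. φR_n = 0.75 × (2×52.5 + 4×68.25) = 283.5 kips.
Block shear: shear path 2×[1.8125+2×2.75] = 2×7.3125 in, A_gv = 7.3125, A_nv = 2×(7.3125 − 2.5×1.1875)×0.5 = 4.3438 in²; tension across gage: (3.6875 − 1×1.1875)×0.5 = 1.25 in². R_n = min(0.6×70×4.3438, 0.6×50×7.3125) + 1.0×70×1.25 = min(182.44, 219.38) + 87.5 = 269.94 kips. φR_n = 0.75 × 269.94 = 202.5 kips.
Tension yield (gross): A_g = 11.8125×0.5 = 5.9063 in². φR_n = 0.90 × 50 × 5.9063 = 265.8 kips.
Tension rupture (net): A_n = (11.8125 − 2×1.1875)×0.5 = 4.7188 in² (U = 1.0, A_e = A_n). φR_n = 0.75 × 70 × 4.7188 = 247.7 kips.
Governing: min(240.3, 283.5, 202.5, 265.8, 247.7) = 202.5 kips → block shear.

202.5 kips (block shear governs)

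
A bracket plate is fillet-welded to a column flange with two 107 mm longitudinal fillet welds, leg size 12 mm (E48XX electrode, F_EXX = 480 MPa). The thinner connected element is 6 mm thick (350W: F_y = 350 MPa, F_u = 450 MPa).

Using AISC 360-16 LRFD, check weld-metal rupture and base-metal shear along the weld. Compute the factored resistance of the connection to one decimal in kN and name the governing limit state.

260.0 kN (base-metal shear governs)

Weld metal: throat = 0.707×12 = 8.484 mm, L = 2×107 = 214 mm. φR_n = 0.75 × 0.6 × 480 × 8.484 × 214 = 392.2 kN.
Base metal shear (6 mm plate): yield φR_n = 1.0×0.6×350×6×214 = 269.6 kN; rupture φR_n = 0.75×0.6×450×6×214 = 260.0 kN; take 260.0 kN (rupture).
Governing: min(392.2, 260.0) = 260.0 kN → base-metal shear.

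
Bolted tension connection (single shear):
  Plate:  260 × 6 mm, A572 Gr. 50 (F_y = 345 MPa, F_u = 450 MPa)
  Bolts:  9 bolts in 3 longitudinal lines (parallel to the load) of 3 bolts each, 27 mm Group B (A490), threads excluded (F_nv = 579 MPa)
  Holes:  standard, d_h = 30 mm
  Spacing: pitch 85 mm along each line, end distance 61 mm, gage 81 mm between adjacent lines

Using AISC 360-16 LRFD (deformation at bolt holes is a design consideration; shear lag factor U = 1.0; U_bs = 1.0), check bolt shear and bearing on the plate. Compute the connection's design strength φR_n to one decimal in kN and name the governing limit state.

Bolt shear: A_b = π(27)²/4 = 572.56 mm². φR_n = 0.75 × 579 × 572.56 × 9 × 1 = 2237.7 kN.
Bearing (6 mm plate, F_u = 450 MPa): end bolts L_c = 61 − 30/2 = 46, R_n = min(1.2×46×6×450, 2.4×27×6×450) = 149.04 kN/bolt; interior L_c = 85 − 30 = 55, R_n = 174.96 kN/bolt. φR_n = 0.75 × (3×149.04 + 6×174.96) = 1122.7 kN.
Governing: min(2237.7, 1122.7) = 1122.7 kN → bearing.

1122.7 kN (bearing governs)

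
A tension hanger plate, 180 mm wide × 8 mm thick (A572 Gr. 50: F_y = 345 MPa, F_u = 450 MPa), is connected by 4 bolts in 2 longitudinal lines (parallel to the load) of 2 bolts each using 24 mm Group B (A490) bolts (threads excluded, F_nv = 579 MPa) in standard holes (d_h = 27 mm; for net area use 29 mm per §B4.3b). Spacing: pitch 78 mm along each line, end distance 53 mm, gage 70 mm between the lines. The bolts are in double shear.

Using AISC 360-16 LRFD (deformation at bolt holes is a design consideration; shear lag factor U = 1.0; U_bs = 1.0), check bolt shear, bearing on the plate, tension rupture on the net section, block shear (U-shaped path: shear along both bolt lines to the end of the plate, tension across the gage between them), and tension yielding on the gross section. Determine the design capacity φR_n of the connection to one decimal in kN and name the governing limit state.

Bolt shear: A_b = π(24)²/4 = 452.39 mm². φR_n = 0.75 × 579 × 452.39 × 4 × 2 = 1571.6 kN.
Bearing (8 mm plate, F_u = 450 MPa): end bolts L_c = 53 − 27/2 = 39.5, R_n = min(1.2×39.5×8×450, 2.4×24×8×450) = 170.64 kN/bolt; interior L_c = 78 − 27 = 51, R_n = 207.36 kN/bolt. φR_n = 0.75 × (2×170.64 + 2×207.36) = 567.0 kN.
Tension rupture (net): A_n = (180 − 2×29)×8 = 976 mm² (U = 1.0, A_e = A_n). φR_n = 0.75 × 450 × 976 = 329.4 kN.
Block shear: shear path 2×[53+1×78] = 2×131 mm, A_gv = 2096, A_nv = 2×(131 − 1.5×29)×8 = 1400 mm²; tension across gage: (70 − 1×29)×8 = 328 mm². R_n = min(0.6×450×1400, 0.6×345×2096) + 1.0×450×328 = min(378, 433.87) + 147.6 = 525.6 kN. φR_n = 0.75 × 525.6 = 394.2 kN.
Tension yield (gross): A_g = 180×8 = 1440 mm². φR_n = 0.90 × 345 × 1440 = 447.1 kN.
Governing: min(1571.6, 567.0, 329.4, 394.2, 447.1) = 329.4 kN → net-section rupture.

329.4 kN (net-section rupture governs)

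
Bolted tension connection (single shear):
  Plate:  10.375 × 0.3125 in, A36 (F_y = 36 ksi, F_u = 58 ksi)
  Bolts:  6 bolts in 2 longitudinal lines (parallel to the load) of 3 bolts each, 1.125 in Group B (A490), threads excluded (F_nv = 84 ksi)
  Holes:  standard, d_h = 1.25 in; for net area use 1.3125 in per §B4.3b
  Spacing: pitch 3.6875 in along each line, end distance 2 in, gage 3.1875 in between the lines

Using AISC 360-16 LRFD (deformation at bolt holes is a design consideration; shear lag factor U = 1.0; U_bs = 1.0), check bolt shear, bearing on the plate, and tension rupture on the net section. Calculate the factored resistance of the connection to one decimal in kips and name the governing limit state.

Bolt shear: A_b = π(1.125)²/4 = 0.99402 in². φR_n = 0.75 × 84 × 0.99402 × 6 × 1 = 375.7 kips.
Bearing (0.3125 in plate, F_u = 58 ksi): end bolts L_c = 2 − 1.25/2 = 1.375, R_n = min(1.2×1.375×0.3125×58, 2.4×1.125×0.3125×58) = 29.906 kips/bolt; interior L_c = 3.6875 − 1.25 = 2.4375, R_n = 48.938 kips/bolt. φR_n = 0.75 × (2×29.906 + 4×48.938) = 191.7 kips.
Tension rupture (net): A_n = (10.375 − 2×1.3125)×0.3125 = 2.4219 in² (U = 1.0, A_e = A_n). φR_n = 0.75 × 58 × 2.4219 = 105.4 kips.
Governing: min(375.7, 191.7, 105.4) = 105.4 kips → net-section rupture.

105.4 kips (net-section rupture governs)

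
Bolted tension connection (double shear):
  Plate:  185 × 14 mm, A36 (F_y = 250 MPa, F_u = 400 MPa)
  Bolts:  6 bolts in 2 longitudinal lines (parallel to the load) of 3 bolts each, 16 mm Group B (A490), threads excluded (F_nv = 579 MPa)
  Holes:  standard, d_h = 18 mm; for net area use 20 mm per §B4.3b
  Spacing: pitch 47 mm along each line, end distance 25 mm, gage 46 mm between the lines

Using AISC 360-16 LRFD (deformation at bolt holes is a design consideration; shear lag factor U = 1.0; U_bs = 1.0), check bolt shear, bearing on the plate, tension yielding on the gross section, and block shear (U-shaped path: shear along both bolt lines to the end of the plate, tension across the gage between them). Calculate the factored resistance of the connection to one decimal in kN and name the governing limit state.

457.0 kN (block shear governs)

Bolt shear: A_b = π(16)²/4 = 201.06 mm². φR_n = 0.75 × 579 × 201.06 × 6 × 2 = 1047.7 kN.
Bearing (14 mm plate, F_u = 400 MPa): end bolts L_c = 25 − 18/2 = 16, R_n = min(1.2×16×14×400, 2.4×16×14×400) = 107.52 kN/bolt; interior L_c = 47 − 18 = 29, R_n = 194.88 kN/bolt. φR_n = 0.75 × (2×107.52 + 4×194.88) = 745.9 kN.
Tension yield (gross): A_g = 185×14 = 2590 mm². φR_n = 0.90 × 250 × 2590 = 582.8 kN.
Block shear: shear path 2×[25+2×47] = 2×119 mm, A_gv = 3332, A_nv = 2×(119 − 2.5×20)×14 = 1932 mm²; tension across gage: (46 − 1×20)×14 = 364 mm². R_n = min(0.6×400×1932, 0.6×250×3332) + 1.0×400×364 = min(463.68, 499.8) + 145.6 = 609.28 kN. φR_n = 0.75 × 609.28 = 457.0 kN.
Governing: min(1047.7, 745.9, 582.8, 457.0) = 457.0 kN → block shear.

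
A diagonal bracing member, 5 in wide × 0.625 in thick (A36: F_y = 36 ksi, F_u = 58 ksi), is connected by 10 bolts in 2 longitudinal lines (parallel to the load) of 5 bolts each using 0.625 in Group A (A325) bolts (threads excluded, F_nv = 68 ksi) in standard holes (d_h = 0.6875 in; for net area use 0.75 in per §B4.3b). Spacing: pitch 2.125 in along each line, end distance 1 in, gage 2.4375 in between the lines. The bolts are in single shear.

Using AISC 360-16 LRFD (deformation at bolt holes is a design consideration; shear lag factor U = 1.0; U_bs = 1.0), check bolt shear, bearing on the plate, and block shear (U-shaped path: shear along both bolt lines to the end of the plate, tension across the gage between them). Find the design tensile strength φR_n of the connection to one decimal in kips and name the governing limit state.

Bolt shear: A_b = π(0.625)²/4 = 0.3068 in². φR_n = 0.75 × 68 × 0.3068 × 10 × 1 = 156.5 kips.
Bearing (0.625 in plate, F_u = 58 ksi): end bolts L_c = 1 − 0.6875/2 = 0.65625, R_n = min(1.2×0.65625×0.625×58, 2.4×0.625×0.625×58) = 28.547 kips/bolt; interior L_c = 2.125 − 0.6875 = 1.4375, R_n = 54.375 kips/bolt. φR_n = 0.75 × (2×28.547 + 8×54.375) = 369.1 kips.
Block shear: shear path 2×[1+4×2.125] = 2×9.5 in, A_gv = 11.875, A_nv = 2×(9.5 − 4.5×0.75)×0.625 = 7.6563 in²; tension across gage: (2.4375 − 1×0.75)×0.625 = 1.0547 in². R_n = min(0.6×58×7.6563, 0.6×36×11.875) + 1.0×58×1.0547 = min(266.44, 256.5) + 61.173 = 317.67 kips. φR_n = 0.75 × 317.67 = 238.3 kips.
Governing: min(156.5, 369.1, 238.3) = 156.5 kips → bolt shear.

156.5 kips (bolt shear governs)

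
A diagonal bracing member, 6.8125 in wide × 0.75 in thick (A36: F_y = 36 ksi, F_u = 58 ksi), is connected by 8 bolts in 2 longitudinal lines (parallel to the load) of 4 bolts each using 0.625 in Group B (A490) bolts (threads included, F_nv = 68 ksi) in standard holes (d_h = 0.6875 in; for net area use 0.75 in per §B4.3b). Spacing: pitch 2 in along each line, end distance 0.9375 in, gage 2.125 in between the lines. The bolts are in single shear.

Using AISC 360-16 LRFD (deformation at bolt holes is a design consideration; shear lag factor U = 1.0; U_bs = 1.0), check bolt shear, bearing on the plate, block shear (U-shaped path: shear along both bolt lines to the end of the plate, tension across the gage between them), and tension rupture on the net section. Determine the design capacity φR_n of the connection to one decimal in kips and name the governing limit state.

125.2 kips (bolt shear governs)

Bolt shear: A_b = π(0.625)²/4 = 0.3068 in². φR_n = 0.75 × 68 × 0.3068 × 8 × 1 = 125.2 kips.
Bearing (0.75 in plate, F_u = 58 ksi): end bolts L_c = 0.9375 − 0.6875/2 = 0.59375, R_n = min(1.2×0.59375×0.75×58, 2.4×0.625×0.75×58) = 30.994 kips/bolt; interior L_c = 2 − 0.6875 = 1.3125, R_n = 65.25 kips/bolt. φR_n = 0.75 × (2×30.994 + 6×65.25) = 340.1 kips.
Block shear: shear path 2×[0.9375+3×2] = 2×6.9375 in, A_gv = 10.406, A_nv = 2×(6.9375 − 3.5×0.75)×0.75 = 6.4688 in²; tension across gage: (2.125 − 1×0.75)×0.75 = 1.0313 in². R_n = min(0.6×58×6.4688, 0.6×36×10.406) + 1.0×58×1.0313 = min(225.11, 224.77) + 59.815 = 284.59 kips. φR_n = 0.75 × 284.59 = 213.4 kips.
Tension rupture (net): A_n = (6.8125 − 2×0.75)×0.75 = 3.9844 in² (U = 1.0, A_e = A_n). φR_n = 0.75 × 58 × 3.9844 = 173.3 kips.
Governing: min(125.2, 340.1, 213.4, 173.3) = 125.2 kips → bolt shear.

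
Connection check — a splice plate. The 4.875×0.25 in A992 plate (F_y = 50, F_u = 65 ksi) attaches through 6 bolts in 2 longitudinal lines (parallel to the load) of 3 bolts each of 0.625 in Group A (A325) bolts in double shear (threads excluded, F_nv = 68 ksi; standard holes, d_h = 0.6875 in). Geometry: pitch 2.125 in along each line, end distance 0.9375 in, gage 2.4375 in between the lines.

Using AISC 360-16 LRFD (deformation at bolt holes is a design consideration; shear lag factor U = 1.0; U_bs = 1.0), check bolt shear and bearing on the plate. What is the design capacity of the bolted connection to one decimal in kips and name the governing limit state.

90.5 kips (bearing governs)

Bolt shear: A_b = π(0.625)²/4 = 0.3068 in². φR_n = 0.75 × 68 × 0.3068 × 6 × 2 = 187.8 kips.
Bearing (0.25 in plate, F_u = 65 ksi): end bolts L_c = 0.9375 − 0.6875/2 = 0.59375, R_n = min(1.2×0.59375×0.25×65, 2.4×0.625×0.25×65) = 11.578 kips/bolt; interior L_c = 2.125 − 0.6875 = 1.4375, R_n = 24.375 kips/bolt. φR_n = 0.75 × (2×11.578 + 4×24.375) = 90.5 kips.
Governing: min(187.8, 90.5) = 90.5 kips → bearing.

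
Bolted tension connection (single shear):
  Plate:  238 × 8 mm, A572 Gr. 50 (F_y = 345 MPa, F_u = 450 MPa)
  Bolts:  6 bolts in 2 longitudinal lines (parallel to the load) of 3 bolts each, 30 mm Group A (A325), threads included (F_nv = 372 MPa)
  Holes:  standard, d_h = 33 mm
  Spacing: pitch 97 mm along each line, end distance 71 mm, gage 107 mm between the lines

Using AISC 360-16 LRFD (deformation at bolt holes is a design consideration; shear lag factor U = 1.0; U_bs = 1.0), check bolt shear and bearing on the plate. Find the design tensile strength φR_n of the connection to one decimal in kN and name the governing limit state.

1130.8 kN (bearing governs)

Bolt shear: A_b = π(30)²/4 = 706.86 mm². φR_n = 0.75 × 372 × 706.86 × 6 × 1 = 1183.3 kN.
Bearing (8 mm plate, F_u = 450 MPa): end bolts L_c = 71 − 33/2 = 54.5, R_n = min(1.2×54.5×8×450, 2.4×30×8×450) = 235.44 kN/bolt; interior L_c = 97 − 33 = 64, R_n = 259.2 kN/bolt. φR_n = 0.75 × (2×235.44 + 4×259.2) = 1130.8 kN.
Governing: min(1183.3, 1130.8) = 1130.8 kN → bearing.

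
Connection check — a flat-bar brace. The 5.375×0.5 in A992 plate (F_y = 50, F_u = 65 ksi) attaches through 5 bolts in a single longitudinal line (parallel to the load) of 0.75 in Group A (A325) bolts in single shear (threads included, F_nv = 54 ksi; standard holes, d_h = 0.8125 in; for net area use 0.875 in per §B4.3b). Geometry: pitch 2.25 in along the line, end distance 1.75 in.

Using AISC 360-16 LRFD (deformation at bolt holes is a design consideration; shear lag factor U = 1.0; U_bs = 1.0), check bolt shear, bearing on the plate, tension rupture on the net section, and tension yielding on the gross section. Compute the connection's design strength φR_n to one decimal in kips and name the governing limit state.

89.5 kips (bolt shear governs)

Bolt shear: A_b = π(0.75)²/4 = 0.44179 in². φR_n = 0.75 × 54 × 0.44179 × 5 × 1 = 89.5 kips.
Bearing (0.5 in plate, F_u = 65 ksi): end bolts L_c = 1.75 − 0.8125/2 = 1.34375, R_n = min(1.2×1.34375×0.5×65, 2.4×0.75×0.5×65) = 52.406 kips/bolt; interior L_c = 2.25 − 0.8125 = 1.4375, R_n = 56.063 kips/bolt. φR_n = 0.75 × (1×52.406 + 4×56.063) = 207.5 kips.
Tension rupture (net): A_n = (5.375 − 1×0.875)×0.5 = 2.25 in² (U = 1.0, A_e = A_n). φR_n = 0.75 × 65 × 2.25 = 109.7 kips.
Tension yield (gross): A_g = 5.375×0.5 = 2.6875 in². φR_n = 0.90 × 50 × 2.6875 = 120.9 kips.
Governing: min(89.5, 207.5, 109.7, 120.9) = 89.5 kips → bolt shear.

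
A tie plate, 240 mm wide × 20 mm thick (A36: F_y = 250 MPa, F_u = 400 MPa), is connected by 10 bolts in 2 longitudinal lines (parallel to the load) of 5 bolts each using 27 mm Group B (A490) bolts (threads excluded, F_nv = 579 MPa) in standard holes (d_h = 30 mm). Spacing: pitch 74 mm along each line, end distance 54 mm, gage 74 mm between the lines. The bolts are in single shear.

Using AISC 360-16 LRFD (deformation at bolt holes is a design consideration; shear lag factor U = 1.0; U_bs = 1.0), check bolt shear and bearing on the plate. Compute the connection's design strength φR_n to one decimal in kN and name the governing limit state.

2486.3 kN (bolt shear governs)

Bolt shear: A_b = π(27)²/4 = 572.56 mm². φR_n = 0.75 × 579 × 572.56 × 10 × 1 = 2486.3 kN.
Bearing (20 mm plate, F_u = 400 MPa): end bolts L_c = 54 − 30/2 = 39, R_n = min(1.2×39×20×400, 2.4×27×20×400) = 374.4 kN/bolt; interior L_c = 74 − 30 = 44, R_n = 422.4 kN/bolt. φR_n = 0.75 × (2×374.4 + 8×422.4) = 3096.0 kN.
Governing: min(2486.3, 3096.0) = 2486.3 kN → bolt shear.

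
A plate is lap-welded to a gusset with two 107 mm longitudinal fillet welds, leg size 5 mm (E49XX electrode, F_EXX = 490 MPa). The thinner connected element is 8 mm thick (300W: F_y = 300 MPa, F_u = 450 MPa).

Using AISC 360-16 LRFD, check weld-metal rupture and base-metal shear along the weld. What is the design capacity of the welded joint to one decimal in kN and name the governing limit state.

Weld metal: throat = 0.707×5 = 3.535 mm, L = 2×107 = 214 mm. φR_n = 0.75 × 0.6 × 490 × 3.535 × 214 = 166.8 kN.
Base metal shear (8 mm plate): yield φR_n = 1.0×0.6×300×8×214 = 308.2 kN; rupture φR_n = 0.75×0.6×450×8×214 = 346.7 kN; take 308.2 kN (yield).
Governing: min(166.8, 308.2) = 166.8 kN → weld metal.

166.8 kN (weld metal governs)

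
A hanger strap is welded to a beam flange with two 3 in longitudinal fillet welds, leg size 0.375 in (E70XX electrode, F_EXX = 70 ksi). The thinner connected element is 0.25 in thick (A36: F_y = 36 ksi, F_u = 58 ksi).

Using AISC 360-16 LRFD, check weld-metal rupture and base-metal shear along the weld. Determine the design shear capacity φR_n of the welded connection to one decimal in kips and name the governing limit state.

Weld metal: throat = 0.707×0.375 = 0.26513 in, L = 2×3 = 6 in. φR_n = 0.75 × 0.6 × 70 × 0.26513 × 6 = 50.1 kips.
Base metal shear (0.25 in plate): yield φR_n = 1.0×0.6×36×0.25×6 = 32.4 kips; rupture φR_n = 0.75×0.6×58×0.25×6 = 39.2 kips; take 32.4 kips (yield).
Governing: min(50.1, 32.4) = 32.4 kips → base-metal shear.

32.4 kips (base-metal shear governs)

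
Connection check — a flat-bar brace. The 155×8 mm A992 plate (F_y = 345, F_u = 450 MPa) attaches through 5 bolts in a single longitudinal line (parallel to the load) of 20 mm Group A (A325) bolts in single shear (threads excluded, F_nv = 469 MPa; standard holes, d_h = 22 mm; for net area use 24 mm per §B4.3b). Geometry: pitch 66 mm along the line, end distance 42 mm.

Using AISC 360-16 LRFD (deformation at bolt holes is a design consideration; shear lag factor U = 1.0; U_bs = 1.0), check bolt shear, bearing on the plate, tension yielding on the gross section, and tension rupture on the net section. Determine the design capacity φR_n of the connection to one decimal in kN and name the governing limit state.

353.7 kN (net-section rupture governs)

Bolt shear: A_b = π(20)²/4 = 314.16 mm². φR_n = 0.75 × 469 × 314.16 × 5 × 1 = 552.5 kN.
Bearing (8 mm plate, F_u = 450 MPa): end bolts L_c = 42 − 22/2 = 31, R_n = min(1.2×31×8×450, 2.4×20×8×450) = 133.92 kN/bolt; interior L_c = 66 − 22 = 44, R_n = 172.8 kN/bolt. φR_n = 0.75 × (1×133.92 + 4×172.8) = 618.8 kN.
Tension yield (gross): A_g = 155×8 = 1240 mm². φR_n = 0.90 × 345 × 1240 = 385.0 kN.
Tension rupture (net): A_n = (155 − 1×24)×8 = 1048 mm² (U = 1.0, A_e = A_n). φR_n = 0.75 × 450 × 1048 = 353.7 kN.
Governing: min(552.5, 618.8, 385.0, 353.7) = 353.7 kN → net-section rupture.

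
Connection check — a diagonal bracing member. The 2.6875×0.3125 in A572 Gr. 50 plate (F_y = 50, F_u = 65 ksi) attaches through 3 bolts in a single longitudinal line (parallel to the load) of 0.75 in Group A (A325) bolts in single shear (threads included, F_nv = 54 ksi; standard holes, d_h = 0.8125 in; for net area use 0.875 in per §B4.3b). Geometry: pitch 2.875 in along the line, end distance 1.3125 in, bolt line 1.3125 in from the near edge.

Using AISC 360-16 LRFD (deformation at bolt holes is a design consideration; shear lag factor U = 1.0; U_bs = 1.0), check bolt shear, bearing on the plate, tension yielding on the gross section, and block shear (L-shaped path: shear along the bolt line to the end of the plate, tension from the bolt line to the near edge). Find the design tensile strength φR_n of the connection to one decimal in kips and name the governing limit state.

37.8 kips (gross-section yield governs)

Bolt shear: A_b = π(0.75)²/4 = 0.44179 in². φR_n = 0.75 × 54 × 0.44179 × 3 × 1 = 53.7 kips.
Bearing (0.3125 in plate, F_u = 65 ksi): end bolts L_c = 1.3125 − 0.8125/2 = 0.90625, R_n = min(1.2×0.90625×0.3125×65, 2.4×0.75×0.3125×65) = 22.09 kips/bolt; interior L_c = 2.875 − 0.8125 = 2.0625, R_n = 36.563 kips/bolt. φR_n = 0.75 × (1×22.09 + 2×36.563) = 71.4 kips.
Tension yield (gross): A_g = 2.6875×0.3125 = 0.83984 in². φR_n = 0.90 × 50 × 0.83984 = 37.8 kips.
Block shear: shear path 1×[1.3125+2×2.875] = 1×7.0625 in, A_gv = 2.207, A_nv = 1×(7.0625 − 2.5×0.875)×0.3125 = 1.5234 in²; tension to near edge: (1.3125 − 0.5×0.875)×0.3125 = 0.27344 in². R_n = min(0.6×65×1.5234, 0.6×50×2.207) + 1.0×65×0.27344 = min(59.413, 66.21) + 17.774 = 77.187 kips. φR_n = 0.75 × 77.187 = 57.9 kips.
Governing: min(53.7, 71.4, 37.8, 57.9) = 37.8 kips → gross-section yield.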